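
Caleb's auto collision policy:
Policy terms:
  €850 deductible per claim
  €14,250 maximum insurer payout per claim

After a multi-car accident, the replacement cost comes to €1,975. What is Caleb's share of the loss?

€850

After the deductible, €1,975 − €850 = €1,125 remains.
That's under the €14,250 cap, so the insurer reimburses the full €1,125.
The driver bears the rest of the original loss: €1,975 − €1,125 = €850.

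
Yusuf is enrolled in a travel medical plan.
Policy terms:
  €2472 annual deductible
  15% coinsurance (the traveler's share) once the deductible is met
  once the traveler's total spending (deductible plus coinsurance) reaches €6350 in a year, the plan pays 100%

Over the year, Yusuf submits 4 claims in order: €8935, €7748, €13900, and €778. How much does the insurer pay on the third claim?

€12153.65

Claim 1 — €8935: deductible takes €2472, €6463 remains; coinsurance €6463 × 15% = €969.45. Cost to traveler: €3441.45. OOP to date €3441.45. Plan pays €8935 − €3441.45 = €5493.55.
Claim 2 — €7748: deductible already satisfied, so traveler's share is 15% × €7748 = €1162.20. Cost to traveler: €1162.20. OOP to date €4603.65. Insurer: €7748 − €1162.20 = €6585.80.
Claim 3 — €13900: deductible already satisfied, so traveler's share is 15% × €13900 = €2085. OOP would hit €6688.65 > €6350, so the cap limits the traveler to €6350 − €4603.65 = €1746.35. Insurer: €13900 − €1746.35 = €12153.65.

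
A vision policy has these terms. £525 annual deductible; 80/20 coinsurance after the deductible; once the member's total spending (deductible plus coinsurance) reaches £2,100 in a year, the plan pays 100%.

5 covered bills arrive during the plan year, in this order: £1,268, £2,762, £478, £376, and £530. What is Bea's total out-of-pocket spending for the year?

Bill 1, £1,268: deductible takes £525, £743 remains; coinsurance £743 × 20% = £148.60. Cost to member: £673.60. OOP to date £673.60.
Bill 2, £2,762: deductible already satisfied, so member's share is 20% × £2,762 = £552.40. Cost to member: £552.40. OOP to date £1,226.
Bill 3, £478: deductible already satisfied, so member's share is 20% × £478 = £95.60. Cost to member: £95.60. OOP to date £1,321.60.
Bill 4, £376: deductible already satisfied, so member's share is 20% × £376 = £75.20. Member owes £75.20 (running OOP £1,396.80).
Bill 5, £530: 20% coinsurance on £530 = £106. Member pays £106; OOP now £1,502.80.
Summing the member's payments: £673.60 + £552.40 + £95.60 + £75.20 + £106 = £1,502.80.

£1,502.80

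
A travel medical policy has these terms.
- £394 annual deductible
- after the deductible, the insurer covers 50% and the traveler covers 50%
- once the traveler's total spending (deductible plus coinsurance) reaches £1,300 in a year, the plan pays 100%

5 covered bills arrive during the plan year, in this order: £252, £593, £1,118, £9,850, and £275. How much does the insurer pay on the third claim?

£559

Claim 1 (£252): all of it applies to the deductible. Traveler owes £252 (running OOP £252). Insurer: £252 − £252 = £0.
Claim 2 (£593): £142 finishes the deductible; £451 goes to coinsurance; 50% of £451 = £225.50. Cost to traveler: £367.50. OOP to date £619.50. Insurer: £593 − £367.50 = £225.50.
Claim 3 (£1,118): deductible met; 50% of £1,118 = £559. Traveler pays £559; OOP now £1,178.50. Insurer: £1,118 − £559 = £559.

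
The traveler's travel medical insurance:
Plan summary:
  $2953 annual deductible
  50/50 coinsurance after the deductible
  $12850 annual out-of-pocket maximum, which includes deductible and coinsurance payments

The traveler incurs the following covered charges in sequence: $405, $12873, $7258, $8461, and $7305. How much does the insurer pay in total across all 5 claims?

Bill 1, $405: all of it applies to the deductible. Cost to traveler: $405. OOP to date $405. Plan pays $405 − $405 = $0.
Bill 2, $12873: $2548 to deductible, leaving $10325; 50% of $10325 = $5162.50. Traveler owes $7710.50 (running OOP $8115.50). Plan pays $12873 − $7710.50 = $5162.50.
Bill 3, $7258: deductible met; 50% of $7258 = $3629. Traveler owes $3629 (running OOP $11744.50). Insurer: $7258 − $3629 = $3629.
Bill 4, $8461: deductible met; 50% of $8461 = $4230.50. Adding that to $11744.50 gives $15975, past the $12850 cap; traveler pays only $12850 − $11744.50 = $1105.50. Insurer: $8461 − $1105.50 = $7355.50.
Bill 5, $7305: deductible already satisfied, so traveler's share is 50% × $7305 = $3652.50. Adding that to $12850 gives $16502.50, past the $12850 cap; traveler pays only $12850 − $12850 = $0. Insurer: $7305 − $0 = $7305.
Insurer total: $0 + $5162.50 + $3629 + $7355.50 + $7305 = $23452.

$23452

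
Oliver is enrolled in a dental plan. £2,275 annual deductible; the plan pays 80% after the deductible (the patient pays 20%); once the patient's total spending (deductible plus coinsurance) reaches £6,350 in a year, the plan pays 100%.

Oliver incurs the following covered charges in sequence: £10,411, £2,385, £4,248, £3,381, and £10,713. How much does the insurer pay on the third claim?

£3,398.40

Claim 1 (£10,411): £2,275 finishes the deductible; £8,136 goes to coinsurance; 20% of £8,136 = £1,627.20. Patient owes £3,902.20 (running OOP £3,902.20). Plan pays £10,411 − £3,902.20 = £6,508.80.
Claim 2 (£2,385): deductible already satisfied, so patient's share is 20% × £2,385 = £477. Patient owes £477 (running OOP £4,379.20). Insurer: £2,385 − £477 = £1,908.
Claim 3 (£4,248): deductible met; 20% of £4,248 = £849.60. Patient owes £849.60 (running OOP £5,228.80). Insurer: £4,248 − £849.60 = £3,398.40.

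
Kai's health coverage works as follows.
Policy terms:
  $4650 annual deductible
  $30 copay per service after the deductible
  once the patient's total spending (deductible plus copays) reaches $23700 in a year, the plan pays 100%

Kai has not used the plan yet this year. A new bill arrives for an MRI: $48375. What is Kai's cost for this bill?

$4680

The full $4650 deductible is still open; $4650 of this bill applies to it.
That leaves $48375 − $4650 = $43725 for the copay.
Copay on this service: $30.
Patient responsibility before any cap: $4650 + $30 = $4680.
Cumulative spending $0 + $4680 = $4680 stays under the $23700 maximum.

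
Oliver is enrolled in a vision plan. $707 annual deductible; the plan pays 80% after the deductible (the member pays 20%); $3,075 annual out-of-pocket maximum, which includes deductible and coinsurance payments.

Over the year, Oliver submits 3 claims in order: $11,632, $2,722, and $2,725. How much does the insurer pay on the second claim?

Claim 1 ($11,632): deductible takes $707, $10,925 remains; 20% of $10,925 = $2,185. Cost to member: $2,892. OOP to date $2,892. Plan pays $11,632 − $2,892 = $8,740.
Claim 2 ($2,722): deductible met; 20% of $2,722 = $544.40. Adding that to $2,892 gives $3,436.40, past the $3,075 cap; member pays only $3,075 − $2,892 = $183. Plan pays $2,722 − $183 = $2,539.

$2,539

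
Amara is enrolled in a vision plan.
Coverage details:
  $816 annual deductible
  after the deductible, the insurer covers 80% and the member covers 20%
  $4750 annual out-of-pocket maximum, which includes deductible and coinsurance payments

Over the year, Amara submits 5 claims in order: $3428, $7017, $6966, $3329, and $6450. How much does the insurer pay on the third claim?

Bill 1, $3428: $816 to deductible, leaving $2612; 20% of $2612 = $522.40. Cost to member: $1338.40. OOP to date $1338.40. Plan pays $3428 − $1338.40 = $2089.60.
Bill 2, $7017: deductible already satisfied, so member's share is 20% × $7017 = $1403.40. Member pays $1403.40; OOP now $2741.80. Insurer: $7017 − $1403.40 = $5613.60.
Bill 3, $6966: deductible met; 20% of $6966 = $1393.20. Member owes $1393.20 (running OOP $4135). Plan pays $6966 − $1393.20 = $5572.80.

$5572.80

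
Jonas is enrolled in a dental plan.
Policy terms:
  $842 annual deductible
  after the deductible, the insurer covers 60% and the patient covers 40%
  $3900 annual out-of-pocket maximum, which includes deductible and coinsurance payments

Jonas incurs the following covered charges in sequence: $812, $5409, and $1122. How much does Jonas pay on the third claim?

$448.80

Claim 1 — $812: entire amount goes to the deductible. Patient pays $812; OOP now $812.
Claim 2 — $5409: $30 finishes the deductible; $5379 goes to coinsurance; coinsurance $5379 × 40% = $2151.60. Patient owes $2181.60 (running OOP $2993.60).
Claim 3 — $1122: deductible already satisfied, so patient's share is 40% × $1122 = $448.80. Cost to patient: $448.80. OOP to date $3442.40.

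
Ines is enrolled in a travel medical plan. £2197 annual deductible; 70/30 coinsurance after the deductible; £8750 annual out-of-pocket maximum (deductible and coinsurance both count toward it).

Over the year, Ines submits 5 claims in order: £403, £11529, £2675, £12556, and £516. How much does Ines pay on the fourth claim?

Claim 1 (£403): all of it applies to the deductible. Traveler pays £403; OOP now £403.
Claim 2 (£11529): deductible takes £1794, £9735 remains; 30% of £9735 = £2920.50. Traveler pays £4714.50; OOP now £5117.50.
Claim 3 (£2675): 30% coinsurance on £2675 = £802.50. Traveler pays £802.50; OOP now £5920.
Claim 4 (£12556): deductible met; 30% of £12556 = £3766.80. OOP would hit £9686.80 > £8750, so the cap limits the traveler to £8750 − £5920 = £2830.

£2830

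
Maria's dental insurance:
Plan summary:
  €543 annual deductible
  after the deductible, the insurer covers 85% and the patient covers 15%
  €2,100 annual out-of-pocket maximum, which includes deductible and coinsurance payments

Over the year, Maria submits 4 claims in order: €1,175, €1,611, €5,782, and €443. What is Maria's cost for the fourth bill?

€66.45

Claim 1 — €1,175: €543 finishes the deductible; €632 goes to coinsurance; coinsurance €632 × 15% = €94.80. Cost to patient: €637.80. OOP to date €637.80.
Claim 2 — €1,611: deductible met; 15% of €1,611 = €241.65. Cost to patient: €241.65. OOP to date €879.45.
Claim 3 — €5,782: deductible already satisfied, so patient's share is 15% × €5,782 = €867.30. Patient owes €867.30 (running OOP €1,746.75).
Claim 4 — €443: deductible already satisfied, so patient's share is 15% × €443 = €66.45. Patient owes €66.45 (running OOP €1,813.20).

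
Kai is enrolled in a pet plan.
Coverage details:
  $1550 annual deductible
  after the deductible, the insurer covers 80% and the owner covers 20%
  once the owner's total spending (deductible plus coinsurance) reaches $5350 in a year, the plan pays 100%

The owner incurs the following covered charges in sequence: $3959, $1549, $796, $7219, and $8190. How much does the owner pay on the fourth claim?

$1443.80

Claim 1 — $3959: $1550 finishes the deductible; $2409 goes to coinsurance; owner's 20% is $481.80. Owner pays $2031.80; OOP now $2031.80.
Claim 2 — $1549: deductible met; 20% of $1549 = $309.80. Owner pays $309.80; OOP now $2341.60.
Claim 3 — $796: deductible already satisfied, so owner's share is 20% × $796 = $159.20. Cost to owner: $159.20. OOP to date $2500.80.
Claim 4 — $7219: deductible already satisfied, so owner's share is 20% × $7219 = $1443.80. Owner pays $1443.80; OOP now $3944.60.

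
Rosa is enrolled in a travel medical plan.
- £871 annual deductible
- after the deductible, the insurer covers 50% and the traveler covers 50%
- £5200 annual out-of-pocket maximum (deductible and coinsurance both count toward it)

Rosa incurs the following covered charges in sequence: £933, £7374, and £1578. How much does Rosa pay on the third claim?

£611

Claim 1 (£933): deductible takes £871, £62 remains; traveler's 50% is £31. Traveler pays £902; OOP now £902.
Claim 2 (£7374): deductible already satisfied, so traveler's share is 50% × £7374 = £3687. Cost to traveler: £3687. OOP to date £4589.
Claim 3 (£1578): deductible already satisfied, so traveler's share is 50% × £1578 = £789. That would push OOP to £5378, over the £5200 cap, so traveler pays £5200 − £4589 = £611.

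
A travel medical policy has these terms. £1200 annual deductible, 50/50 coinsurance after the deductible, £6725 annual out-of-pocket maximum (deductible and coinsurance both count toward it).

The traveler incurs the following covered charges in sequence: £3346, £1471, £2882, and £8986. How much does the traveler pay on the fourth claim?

£2275.50

Bill 1, £3346: £1200 to deductible, leaving £2146; 50% of £2146 = £1073. Traveler owes £2273 (running OOP £2273).
Bill 2, £1471: 50% coinsurance on £1471 = £735.50. Traveler owes £735.50 (running OOP £3008.50).
Bill 3, £2882: deductible met; 50% of £2882 = £1441. Traveler owes £1441 (running OOP £4449.50).
Bill 4, £8986: 50% coinsurance on £8986 = £4493. Adding that to £4449.50 gives £8942.50, past the £6725 cap; traveler pays only £6725 − £4449.50 = £2275.50.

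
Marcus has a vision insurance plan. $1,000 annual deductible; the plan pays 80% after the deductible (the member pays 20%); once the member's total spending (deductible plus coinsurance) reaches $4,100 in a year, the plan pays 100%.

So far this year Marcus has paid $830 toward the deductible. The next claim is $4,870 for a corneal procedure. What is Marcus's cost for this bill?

$1,110

Remaining deductible: $1,000 − $830 = $170.
The remaining $4,700 (= $4,870 − $170) moves to coinsurance.
Coinsurance: $4,700 × 20% = $940.
Member responsibility before any cap: $170 + $940 = $1,110.
Cumulative spending $830 + $1,110 = $1,940 stays under the $4,100 maximum.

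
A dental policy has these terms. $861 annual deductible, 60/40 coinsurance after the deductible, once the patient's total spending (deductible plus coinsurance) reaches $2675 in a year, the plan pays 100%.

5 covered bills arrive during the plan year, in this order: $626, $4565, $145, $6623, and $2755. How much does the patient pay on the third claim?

$58

Claim 1 ($626): all of it applies to the deductible. Cost to patient: $626. OOP to date $626.
Claim 2 ($4565): deductible takes $235, $4330 remains; patient's 40% is $1732. Patient pays $1967; OOP now $2593.
Claim 3 ($145): deductible already satisfied, so patient's share is 40% × $145 = $58. Patient pays $58; OOP now $2651.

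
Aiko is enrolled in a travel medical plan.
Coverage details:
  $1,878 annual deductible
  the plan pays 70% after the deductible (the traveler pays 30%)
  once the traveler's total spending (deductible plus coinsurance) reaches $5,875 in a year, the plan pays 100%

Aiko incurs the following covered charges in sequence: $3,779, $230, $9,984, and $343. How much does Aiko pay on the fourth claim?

Bill 1, $3,779: $1,878 finishes the deductible; $1,901 goes to coinsurance; 30% of $1,901 = $570.30. Traveler pays $2,448.30; OOP now $2,448.30.
Bill 2, $230: deductible already satisfied, so traveler's share is 30% × $230 = $69. Traveler owes $69 (running OOP $2,517.30).
Bill 3, $9,984: 30% coinsurance on $9,984 = $2,995.20. Cost to traveler: $2,995.20. OOP to date $5,512.50.
Bill 4, $343: 30% coinsurance on $343 = $102.90. Traveler owes $102.90 (running OOP $5,615.40).

$102.90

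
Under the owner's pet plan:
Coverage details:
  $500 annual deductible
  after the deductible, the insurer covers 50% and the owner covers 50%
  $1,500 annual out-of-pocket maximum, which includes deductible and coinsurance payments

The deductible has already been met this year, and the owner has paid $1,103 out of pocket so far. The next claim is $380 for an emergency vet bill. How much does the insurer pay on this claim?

With the deductible met, the entire $380 is subject to coinsurance.
50% of $380 = $190 falls to the owner.
Total out-of-pocket so far would be $1,103 + $190 = $1,293, below the $1,500 cap — no reduction.
The plan picks up $380 − $190 = $190.

$190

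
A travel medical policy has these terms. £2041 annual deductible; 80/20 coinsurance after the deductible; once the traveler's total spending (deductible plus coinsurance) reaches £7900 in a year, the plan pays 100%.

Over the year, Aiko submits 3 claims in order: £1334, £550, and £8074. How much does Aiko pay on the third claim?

Claim 1 — £1334: all of it applies to the deductible. Traveler pays £1334; OOP now £1334.
Claim 2 — £550: all of it applies to the deductible. Traveler pays £550; OOP now £1884.
Claim 3 — £8074: £157 to deductible, leaving £7917; traveler's 20% is £1583.40. Traveler owes £1740.40 (running OOP £3624.40).

£1740.40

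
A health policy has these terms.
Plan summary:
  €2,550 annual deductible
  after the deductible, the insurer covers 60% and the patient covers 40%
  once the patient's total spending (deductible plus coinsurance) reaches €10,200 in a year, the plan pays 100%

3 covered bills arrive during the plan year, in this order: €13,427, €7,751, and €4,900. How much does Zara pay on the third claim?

€198.80

Bill 1, €13,427: €2,550 to deductible, leaving €10,877; patient's 40% is €4,350.80. Cost to patient: €6,900.80. OOP to date €6,900.80.
Bill 2, €7,751: deductible already satisfied, so patient's share is 40% × €7,751 = €3,100.40. Patient owes €3,100.40 (running OOP €10,001.20).
Bill 3, €4,900: deductible met; 40% of €4,900 = €1,960. That would push OOP to €11,961.20, over the €10,200 cap, so patient pays €10,200 − €10,001.20 = €198.80.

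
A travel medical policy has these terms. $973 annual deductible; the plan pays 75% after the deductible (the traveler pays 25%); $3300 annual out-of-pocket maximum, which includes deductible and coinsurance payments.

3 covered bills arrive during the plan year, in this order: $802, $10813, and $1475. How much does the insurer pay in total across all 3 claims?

Claim 1 ($802): all of it applies to the deductible. Cost to traveler: $802. OOP to date $802. Plan pays $802 − $802 = $0.
Claim 2 ($10813): $171 finishes the deductible; $10642 goes to coinsurance; traveler's 25% is $2660.50. Claim cost before the cap: $171 + $2660.50 = $2831.50. That would push OOP to $3633.50, over the $3300 cap, so traveler pays $3300 − $802 = $2498. Plan pays $10813 − $2498 = $8315.
Claim 3 ($1475): deductible already satisfied, so traveler's share is 25% × $1475 = $368.75. Adding that to $3300 gives $3668.75, past the $3300 cap; traveler pays only $3300 − $3300 = $0. Insurer: $1475 − $0 = $1475.
Insurer total: $0 + $8315 + $1475 = $9790.

$9790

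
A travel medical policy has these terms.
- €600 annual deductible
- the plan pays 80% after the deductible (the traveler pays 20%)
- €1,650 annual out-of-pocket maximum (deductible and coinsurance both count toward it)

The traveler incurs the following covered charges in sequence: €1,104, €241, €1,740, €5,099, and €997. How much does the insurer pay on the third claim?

Claim 1 (€1,104): €600 to deductible, leaving €504; traveler's 20% is €100.80. Cost to traveler: €700.80. OOP to date €700.80. Plan pays €1,104 − €700.80 = €403.20.
Claim 2 (€241): deductible already satisfied, so traveler's share is 20% × €241 = €48.20. Cost to traveler: €48.20. OOP to date €749. Plan pays €241 − €48.20 = €192.80.
Claim 3 (€1,740): 20% coinsurance on €1,740 = €348. Cost to traveler: €348. OOP to date €1,097. Insurer: €1,740 − €348 = €1,392.

€1,392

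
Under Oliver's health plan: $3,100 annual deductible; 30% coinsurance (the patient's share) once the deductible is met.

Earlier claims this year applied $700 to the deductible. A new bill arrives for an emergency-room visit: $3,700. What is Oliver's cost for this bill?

$2,790

Deductible still to meet: $3,100 − $700 = $2,400.
The remaining $1,300 (= $3,700 − $2,400) moves to coinsurance.
Patient's 30% share of $1,300 is $390.
That puts the patient's cost at $2,400 + $390 = $2,790.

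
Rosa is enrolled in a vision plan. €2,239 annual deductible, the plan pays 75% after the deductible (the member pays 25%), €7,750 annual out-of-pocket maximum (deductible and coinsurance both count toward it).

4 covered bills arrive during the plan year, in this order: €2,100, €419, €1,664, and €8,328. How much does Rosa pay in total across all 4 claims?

€4,807

Bill 1, €2,100: entire amount goes to the deductible. Cost to member: €2,100. OOP to date €2,100.
Bill 2, €419: €139 finishes the deductible; €280 goes to coinsurance; coinsurance €280 × 25% = €70. Member owes €209 (running OOP €2,309).
Bill 3, €1,664: deductible met; 25% of €1,664 = €416. Cost to member: €416. OOP to date €2,725.
Bill 4, €8,328: deductible already satisfied, so member's share is 25% × €8,328 = €2,082. Member pays €2,082; OOP now €4,807.
Total paid by the member: €2,100 + €209 + €416 + €2,082 = €4,807.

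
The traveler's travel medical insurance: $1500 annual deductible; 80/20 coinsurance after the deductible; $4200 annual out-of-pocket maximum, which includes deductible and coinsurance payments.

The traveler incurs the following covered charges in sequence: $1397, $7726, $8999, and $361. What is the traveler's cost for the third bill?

Claim 1 — $1397: all of it applies to the deductible. Traveler pays $1397; OOP now $1397.
Claim 2 — $7726: $103 to deductible, leaving $7623; traveler's 20% is $1524.60. Traveler owes $1627.60 (running OOP $3024.60).
Claim 3 — $8999: deductible already satisfied, so traveler's share is 20% × $8999 = $1799.80. That would push OOP to $4824.40, over the $4200 cap, so traveler pays $4200 − $3024.60 = $1175.40.

$1175.40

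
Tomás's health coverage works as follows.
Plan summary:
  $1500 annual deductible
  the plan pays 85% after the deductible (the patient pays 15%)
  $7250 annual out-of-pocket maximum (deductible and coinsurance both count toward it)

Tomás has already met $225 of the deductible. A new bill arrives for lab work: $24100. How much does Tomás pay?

$225 of the $1500 deductible is already met, leaving $1275.
The remaining $22825 (= $24100 − $1275) moves to coinsurance.
Coinsurance: $22825 × 15% = $3423.75.
So the patient owes $1275 + $3423.75 = $4698.75 before any cap.
Year-to-date out-of-pocket becomes $225 + $4698.75 = $4923.75, still under the $7250 maximum, so no cap applies.

$4698.75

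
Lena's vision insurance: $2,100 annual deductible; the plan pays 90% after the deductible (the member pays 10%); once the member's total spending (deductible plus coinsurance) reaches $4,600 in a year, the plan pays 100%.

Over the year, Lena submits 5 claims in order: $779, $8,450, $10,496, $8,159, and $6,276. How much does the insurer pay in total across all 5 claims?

$29,560

Claim 1 ($779): entire amount goes to the deductible. Member owes $779 (running OOP $779). Insurer: $779 − $779 = $0.
Claim 2 ($8,450): $1,321 to deductible, leaving $7,129; member's 10% is $712.90. Member pays $2,033.90; OOP now $2,812.90. Insurer: $8,450 − $2,033.90 = $6,416.10.
Claim 3 ($10,496): deductible already satisfied, so member's share is 10% × $10,496 = $1,049.60. Member owes $1,049.60 (running OOP $3,862.50). Insurer: $10,496 − $1,049.60 = $9,446.40.
Claim 4 ($8,159): deductible already satisfied, so member's share is 10% × $8,159 = $815.90. Adding that to $3,862.50 gives $4,678.40, past the $4,600 cap; member pays only $4,600 − $3,862.50 = $737.50. Insurer: $8,159 − $737.50 = $7,421.50.
Claim 5 ($6,276): 10% coinsurance on $6,276 = $627.60. OOP would hit $5,227.60 > $4,600, so the cap limits the member to $4,600 − $4,600 = $0. Insurer: $6,276 − $0 = $6,276.
Insurer total = bills − member's total = $34,160 − $4,600 = $29,560.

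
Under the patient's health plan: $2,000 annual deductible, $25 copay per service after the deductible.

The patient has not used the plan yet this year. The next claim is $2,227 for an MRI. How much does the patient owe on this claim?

$2,025

The full $2,000 deductible is still open; $2,000 of this bill applies to it.
After the $2,000 deductible portion, $2,227 − $2,000 = $227 is subject to the copay.
Copay on this service: $25.
That puts the patient's cost at $2,000 + $25 = $2,025.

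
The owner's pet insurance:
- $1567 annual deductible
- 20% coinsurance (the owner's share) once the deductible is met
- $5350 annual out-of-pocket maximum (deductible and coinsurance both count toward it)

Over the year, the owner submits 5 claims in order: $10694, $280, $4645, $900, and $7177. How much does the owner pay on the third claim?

Claim 1 — $10694: $1567 finishes the deductible; $9127 goes to coinsurance; coinsurance $9127 × 20% = $1825.40. Cost to owner: $3392.40. OOP to date $3392.40.
Claim 2 — $280: 20% coinsurance on $280 = $56. Cost to owner: $56. OOP to date $3448.40.
Claim 3 — $4645: 20% coinsurance on $4645 = $929. Cost to owner: $929. OOP to date $4377.40.

$929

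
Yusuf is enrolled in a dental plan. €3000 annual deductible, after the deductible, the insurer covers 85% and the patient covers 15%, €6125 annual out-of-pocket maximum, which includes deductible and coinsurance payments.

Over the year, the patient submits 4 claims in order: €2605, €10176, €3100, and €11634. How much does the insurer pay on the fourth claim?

Claim 1 (€2605): fully absorbed by the deductible. Patient pays €2605; OOP now €2605. Plan pays €2605 − €2605 = €0.
Claim 2 (€10176): €395 to deductible, leaving €9781; patient's 15% is €1467.15. Patient owes €1862.15 (running OOP €4467.15). Plan pays €10176 − €1862.15 = €8313.85.
Claim 3 (€3100): deductible met; 15% of €3100 = €465. Cost to patient: €465. OOP to date €4932.15. Insurer: €3100 − €465 = €2635.
Claim 4 (€11634): deductible already satisfied, so patient's share is 15% × €11634 = €1745.10. That would push OOP to €6677.25, over the €6125 cap, so patient pays €6125 − €4932.15 = €1192.85. Plan pays €11634 − €1192.85 = €10441.15.

€10441.15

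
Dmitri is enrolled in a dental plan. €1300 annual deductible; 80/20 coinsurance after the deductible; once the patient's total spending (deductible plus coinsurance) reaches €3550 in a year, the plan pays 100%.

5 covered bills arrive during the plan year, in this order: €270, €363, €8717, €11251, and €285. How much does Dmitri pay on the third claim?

€2277

Bill 1, €270: all of it applies to the deductible. Patient pays €270; OOP now €270.
Bill 2, €363: fully absorbed by the deductible. Cost to patient: €363. OOP to date €633.
Bill 3, €8717: €667 finishes the deductible; €8050 goes to coinsurance; patient's 20% is €1610. Patient pays €2277; OOP now €2910.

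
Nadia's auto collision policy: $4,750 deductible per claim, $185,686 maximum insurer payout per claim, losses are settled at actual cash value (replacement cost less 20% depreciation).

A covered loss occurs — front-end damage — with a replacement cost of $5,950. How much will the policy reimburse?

At 20% depreciation, ACV = $5,950 − $1,190 = $4,760.
Less the $4,750 deductible: $4,760 − $4,750 = $10.
That's under the $185,686 cap, so the insurer reimburses the full $10.

$10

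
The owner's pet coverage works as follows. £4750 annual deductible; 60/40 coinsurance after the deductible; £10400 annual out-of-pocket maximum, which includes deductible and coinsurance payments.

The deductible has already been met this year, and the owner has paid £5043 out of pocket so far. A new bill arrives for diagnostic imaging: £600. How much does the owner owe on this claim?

With the deductible met, the entire £600 is subject to coinsurance.
40% of £600 = £240 falls to the owner.
Cumulative spending £5043 + £240 = £5283 stays under the £10400 maximum.

£240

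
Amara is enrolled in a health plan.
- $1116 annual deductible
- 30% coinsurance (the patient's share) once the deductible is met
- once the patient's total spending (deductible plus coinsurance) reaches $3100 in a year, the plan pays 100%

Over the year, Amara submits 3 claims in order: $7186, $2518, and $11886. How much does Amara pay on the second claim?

Claim 1 ($7186): deductible takes $1116, $6070 remains; 30% of $6070 = $1821. Patient pays $2937; OOP now $2937.
Claim 2 ($2518): deductible already satisfied, so patient's share is 30% × $2518 = $755.40. That would push OOP to $3692.40, over the $3100 cap, so patient pays $3100 − $2937 = $163.

$163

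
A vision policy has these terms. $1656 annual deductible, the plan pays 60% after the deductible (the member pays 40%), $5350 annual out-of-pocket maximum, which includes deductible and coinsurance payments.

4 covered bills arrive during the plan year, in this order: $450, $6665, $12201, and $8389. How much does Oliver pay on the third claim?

Claim 1 — $450: entire amount goes to the deductible. Member owes $450 (running OOP $450).
Claim 2 — $6665: deductible takes $1206, $5459 remains; 40% of $5459 = $2183.60. Cost to member: $3389.60. OOP to date $3839.60.
Claim 3 — $12201: 40% coinsurance on $12201 = $4880.40. Adding that to $3839.60 gives $8720, past the $5350 cap; member pays only $5350 − $3839.60 = $1510.40.

$1510.40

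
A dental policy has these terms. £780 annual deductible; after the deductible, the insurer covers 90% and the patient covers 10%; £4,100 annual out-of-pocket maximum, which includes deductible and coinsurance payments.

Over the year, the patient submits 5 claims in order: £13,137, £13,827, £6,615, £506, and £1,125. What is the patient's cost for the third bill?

#1 (£13,137): deductible takes £780, £12,357 remains; coinsurance £12,357 × 10% = £1,235.70. Cost to patient: £2,015.70. OOP to date £2,015.70.
#2 (£13,827): deductible already satisfied, so patient's share is 10% × £13,827 = £1,382.70. Cost to patient: £1,382.70. OOP to date £3,398.40.
#3 (£6,615): deductible met; 10% of £6,615 = £661.50. Patient owes £661.50 (running OOP £4,059.90).

£661.50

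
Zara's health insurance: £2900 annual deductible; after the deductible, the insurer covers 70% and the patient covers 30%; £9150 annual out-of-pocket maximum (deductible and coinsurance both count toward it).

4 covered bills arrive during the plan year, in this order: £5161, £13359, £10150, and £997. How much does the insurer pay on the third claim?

Bill 1, £5161: £2900 to deductible, leaving £2261; coinsurance £2261 × 30% = £678.30. Patient pays £3578.30; OOP now £3578.30. Plan pays £5161 − £3578.30 = £1582.70.
Bill 2, £13359: deductible met; 30% of £13359 = £4007.70. Patient pays £4007.70; OOP now £7586. Plan pays £13359 − £4007.70 = £9351.30.
Bill 3, £10150: deductible met; 30% of £10150 = £3045. That would push OOP to £10631, over the £9150 cap, so patient pays £9150 − £7586 = £1564. Plan pays £10150 − £1564 = £8586.

£8586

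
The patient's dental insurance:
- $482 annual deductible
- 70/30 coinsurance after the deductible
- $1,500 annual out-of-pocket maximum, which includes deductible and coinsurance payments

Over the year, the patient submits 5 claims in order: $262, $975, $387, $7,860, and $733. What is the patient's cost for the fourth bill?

$675.40

Claim 1 — $262: all of it applies to the deductible. Cost to patient: $262. OOP to date $262.
Claim 2 — $975: $220 finishes the deductible; $755 goes to coinsurance; 30% of $755 = $226.50. Patient owes $446.50 (running OOP $708.50).
Claim 3 — $387: 30% coinsurance on $387 = $116.10. Patient pays $116.10; OOP now $824.60.
Claim 4 — $7,860: deductible met; 30% of $7,860 = $2,358. Adding that to $824.60 gives $3,182.60, past the $1,500 cap; patient pays only $1,500 − $824.60 = $675.40.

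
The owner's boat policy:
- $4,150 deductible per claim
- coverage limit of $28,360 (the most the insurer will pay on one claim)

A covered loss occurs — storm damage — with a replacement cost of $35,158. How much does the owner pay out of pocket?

After the deductible, $35,158 − $4,150 = $31,008 remains.
Since $31,008 > $28,360, the payout is capped at $28,360.
The owner bears the rest of the original loss: $35,158 − $28,360 = $6,798.

$6,798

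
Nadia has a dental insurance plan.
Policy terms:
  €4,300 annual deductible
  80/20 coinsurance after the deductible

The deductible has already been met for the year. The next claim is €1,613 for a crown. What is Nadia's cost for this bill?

€322.60

With the deductible met, the entire €1,613 is subject to coinsurance.
Patient's 20% share of €1,613 is €322.60.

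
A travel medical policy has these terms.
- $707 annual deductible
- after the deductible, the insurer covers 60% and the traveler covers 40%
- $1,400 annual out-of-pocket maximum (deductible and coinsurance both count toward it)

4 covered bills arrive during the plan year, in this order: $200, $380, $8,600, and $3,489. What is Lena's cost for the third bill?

$820

Bill 1, $200: entire amount goes to the deductible. Cost to traveler: $200. OOP to date $200.
Bill 2, $380: fully absorbed by the deductible. Cost to traveler: $380. OOP to date $580.
Bill 3, $8,600: $127 finishes the deductible; $8,473 goes to coinsurance; coinsurance $8,473 × 40% = $3,389.20. Claim cost before the cap: $127 + $3,389.20 = $3,516.20. Adding that to $580 gives $4,096.20, past the $1,400 cap; traveler pays only $1,400 − $580 = $820.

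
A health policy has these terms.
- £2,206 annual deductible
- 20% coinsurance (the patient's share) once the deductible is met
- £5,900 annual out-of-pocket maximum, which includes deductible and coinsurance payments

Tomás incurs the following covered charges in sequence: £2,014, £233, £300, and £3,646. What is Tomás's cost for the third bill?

#1 (£2,014): all of it applies to the deductible. Patient owes £2,014 (running OOP £2,014).
#2 (£233): deductible takes £192, £41 remains; patient's 20% is £8.20. Cost to patient: £200.20. OOP to date £2,214.20.
#3 (£300): deductible met; 20% of £300 = £60. Patient pays £60; OOP now £2,274.20.

£60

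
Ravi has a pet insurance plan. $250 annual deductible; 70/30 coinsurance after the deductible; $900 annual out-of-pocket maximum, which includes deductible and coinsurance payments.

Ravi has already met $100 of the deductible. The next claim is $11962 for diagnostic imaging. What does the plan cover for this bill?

$11162

$100 of the $250 deductible is already met, leaving $150.
That leaves $11962 − $150 = $11812 for coinsurance.
Coinsurance: $11812 × 30% = $3543.60.
So the owner owes $150 + $3543.60 = $3693.60 before any cap.
Year-to-date out-of-pocket would reach $100 + $3693.60 = $3793.60, above the $900 maximum, so the owner pays only $900 − $100 = $800.
The insurer covers the remainder: $11962 − $800 = $11162.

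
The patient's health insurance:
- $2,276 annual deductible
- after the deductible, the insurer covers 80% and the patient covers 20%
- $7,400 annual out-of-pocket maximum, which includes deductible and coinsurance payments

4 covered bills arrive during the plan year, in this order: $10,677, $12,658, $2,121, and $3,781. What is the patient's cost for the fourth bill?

Claim 1 — $10,677: $2,276 finishes the deductible; $8,401 goes to coinsurance; patient's 20% is $1,680.20. Patient owes $3,956.20 (running OOP $3,956.20).
Claim 2 — $12,658: deductible already satisfied, so patient's share is 20% × $12,658 = $2,531.60. Patient owes $2,531.60 (running OOP $6,487.80).
Claim 3 — $2,121: 20% coinsurance on $2,121 = $424.20. Cost to patient: $424.20. OOP to date $6,912.
Claim 4 — $3,781: 20% coinsurance on $3,781 = $756.20. OOP would hit $7,668.20 > $7,400, so the cap limits the patient to $7,400 − $6,912 = $488.

$488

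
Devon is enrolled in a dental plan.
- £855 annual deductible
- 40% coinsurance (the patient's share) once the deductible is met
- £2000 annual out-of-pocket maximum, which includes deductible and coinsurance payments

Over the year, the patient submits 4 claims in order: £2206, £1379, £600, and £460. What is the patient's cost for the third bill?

Claim 1 (£2206): £855 to deductible, leaving £1351; patient's 40% is £540.40. Patient pays £1395.40; OOP now £1395.40.
Claim 2 (£1379): 40% coinsurance on £1379 = £551.60. Patient pays £551.60; OOP now £1947.
Claim 3 (£600): 40% coinsurance on £600 = £240. OOP would hit £2187 > £2000, so the cap limits the patient to £2000 − £1947 = £53.

£53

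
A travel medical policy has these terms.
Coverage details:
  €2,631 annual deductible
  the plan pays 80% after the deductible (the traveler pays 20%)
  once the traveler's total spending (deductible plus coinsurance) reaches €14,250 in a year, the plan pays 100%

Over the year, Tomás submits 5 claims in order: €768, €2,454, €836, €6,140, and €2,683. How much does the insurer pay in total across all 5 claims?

€8,200

#1 (€768): all of it applies to the deductible. Traveler owes €768 (running OOP €768). Insurer: €768 − €768 = €0.
#2 (€2,454): €1,863 finishes the deductible; €591 goes to coinsurance; traveler's 20% is €118.20. Traveler owes €1,981.20 (running OOP €2,749.20). Plan pays €2,454 − €1,981.20 = €472.80.
#3 (€836): deductible already satisfied, so traveler's share is 20% × €836 = €167.20. Traveler owes €167.20 (running OOP €2,916.40). Insurer: €836 − €167.20 = €668.80.
#4 (€6,140): deductible already satisfied, so traveler's share is 20% × €6,140 = €1,228. Traveler owes €1,228 (running OOP €4,144.40). Insurer: €6,140 − €1,228 = €4,912.
#5 (€2,683): 20% coinsurance on €2,683 = €536.60. Traveler pays €536.60; OOP now €4,681. Plan pays €2,683 − €536.60 = €2,146.40.
Insurer total: €0 + €472.80 + €668.80 + €4,912 + €2,146.40 = €8,200.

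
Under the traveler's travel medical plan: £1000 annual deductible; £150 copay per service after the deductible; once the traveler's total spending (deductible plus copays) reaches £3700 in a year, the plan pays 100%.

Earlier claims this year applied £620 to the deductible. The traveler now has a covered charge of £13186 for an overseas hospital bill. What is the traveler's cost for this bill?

Remaining deductible: £1000 − £620 = £380.
The remaining £12806 (= £13186 − £380) moves to the copay.
Copay on this service: £150.
That puts the traveler's cost at £380 + £150 = £530 before any cap.
Total out-of-pocket so far would be £620 + £530 = £1150, below the £3700 cap — no reduction.

£530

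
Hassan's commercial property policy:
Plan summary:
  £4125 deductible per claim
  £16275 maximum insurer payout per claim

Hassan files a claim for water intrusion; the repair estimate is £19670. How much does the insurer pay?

£15545

Subtract the deductible: £19670 − £4125 = £15545.
That's under the £16275 cap, so the insurer reimburses the full £15545.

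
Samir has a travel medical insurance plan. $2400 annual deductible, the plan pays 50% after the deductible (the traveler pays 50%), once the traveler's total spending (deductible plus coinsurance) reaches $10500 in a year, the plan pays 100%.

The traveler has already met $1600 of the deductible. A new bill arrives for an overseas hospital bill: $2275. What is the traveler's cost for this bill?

$1537.50

$1600 of the $2400 deductible is already met, leaving $800.
After the $800 deductible portion, $2275 − $800 = $1475 is subject to coinsurance.
Coinsurance: $1475 × 50% = $737.50.
So the traveler owes $800 + $737.50 = $1537.50 before any cap.
Cumulative spending $1600 + $1537.50 = $3137.50 stays under the $10500 maximum.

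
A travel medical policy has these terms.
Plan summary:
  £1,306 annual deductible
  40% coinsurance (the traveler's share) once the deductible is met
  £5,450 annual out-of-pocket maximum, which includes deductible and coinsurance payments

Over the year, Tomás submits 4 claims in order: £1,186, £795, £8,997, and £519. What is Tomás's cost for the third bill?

#1 (£1,186): fully absorbed by the deductible. Traveler pays £1,186; OOP now £1,186.
#2 (£795): £120 to deductible, leaving £675; coinsurance £675 × 40% = £270. Traveler owes £390 (running OOP £1,576).
#3 (£8,997): deductible met; 40% of £8,997 = £3,598.80. Traveler owes £3,598.80 (running OOP £5,174.80).

£3,598.80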